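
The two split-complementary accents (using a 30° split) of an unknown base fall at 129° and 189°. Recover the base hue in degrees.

339°

The accents sit 30° either side of the complement, so the complement is their short-arc midpoint on the wheel.
Short-arc midpoint of 129° and 189°: 159°.
Base is 180° from the complement: 159 − 180 = -21 → -21 + 360 = 339°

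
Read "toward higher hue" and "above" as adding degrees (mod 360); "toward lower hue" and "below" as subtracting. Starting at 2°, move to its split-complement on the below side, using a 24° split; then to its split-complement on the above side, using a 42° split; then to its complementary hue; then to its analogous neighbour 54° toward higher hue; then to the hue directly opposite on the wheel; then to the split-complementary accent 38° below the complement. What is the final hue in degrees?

216°

2 + 156 = 158°   (split-comp 24° ↓)
158 + 222 = 380 → 380 − 360 = 20°   (split-comp 42° ↑)
20 + 180 = 200°   (complement)
200 + 54 = 254°   (analog 54° ↑)
254 + 180 = 434 → 434 − 360 = 74°   (complement)
74 + 142 = 216°   (split-comp 38° ↓)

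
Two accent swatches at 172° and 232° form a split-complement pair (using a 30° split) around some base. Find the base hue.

The accents sit 30° either side of the complement, so the complement is their short-arc midpoint on the wheel.
Short-arc midpoint of 172° and 232°: 202°.
Base is 180° from the complement: 202 − 180 = 22°

22°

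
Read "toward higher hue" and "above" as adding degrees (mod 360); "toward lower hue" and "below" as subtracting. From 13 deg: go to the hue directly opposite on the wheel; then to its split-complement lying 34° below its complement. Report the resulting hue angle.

339°

+180° (complement): 13 + 180 = 193°
+146° (split-comp 34° ↓): 193 + 146 = 339°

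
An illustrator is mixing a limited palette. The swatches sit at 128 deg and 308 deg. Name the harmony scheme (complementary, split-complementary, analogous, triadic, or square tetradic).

Sort the hues: 128°, 308°.
Successive gaps around the wheel: 180°, 180°.
Two hues 180° apart are complementary.

complementary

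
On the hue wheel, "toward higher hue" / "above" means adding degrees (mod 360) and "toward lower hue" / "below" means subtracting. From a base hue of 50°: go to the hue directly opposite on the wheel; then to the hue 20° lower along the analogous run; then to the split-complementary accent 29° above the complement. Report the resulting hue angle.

59°

+180° (complement): 50 + 180 = 230°
−20° (analog 20° ↓): 230 − 20 = 210°
+209° (split-comp 29° ↑): 210 + 209 = 419 → 419 − 360 = 59°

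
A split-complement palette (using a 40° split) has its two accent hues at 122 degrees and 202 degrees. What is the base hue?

The accents sit 40° either side of the complement, so the complement is their short-arc midpoint on the wheel.
Short-arc midpoint of 122° and 202°: 162°.
Base is 180° from the complement: 162 − 180 = -18 → -18 + 360 = 342°

342°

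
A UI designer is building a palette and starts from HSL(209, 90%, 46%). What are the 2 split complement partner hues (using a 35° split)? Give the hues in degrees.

Split-complementary hues sit 35° either side of the complement.
Complement of 209 deg: 209 + 180 = 389 → 389 − 360 = 29°
29 − 35 = -6 → -6 + 360 = 354°
29 + 35 = 64°

354° and 64°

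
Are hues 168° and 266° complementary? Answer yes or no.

no

Angular distance: |168 − 266| = 98 = 98°.
Complementary requires 180°.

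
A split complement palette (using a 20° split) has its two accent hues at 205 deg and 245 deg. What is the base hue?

The accents sit 20° either side of the complement, so the complement is their short-arc midpoint on the wheel.
Short-arc midpoint of 205° and 245°: 225°.
Base is 180° from the complement: 225 − 180 = 45°

45°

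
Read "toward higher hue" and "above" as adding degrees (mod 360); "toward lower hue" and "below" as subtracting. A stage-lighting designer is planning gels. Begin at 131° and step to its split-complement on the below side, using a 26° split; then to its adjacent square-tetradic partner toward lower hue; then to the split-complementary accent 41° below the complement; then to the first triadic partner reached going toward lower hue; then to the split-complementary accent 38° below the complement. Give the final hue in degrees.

131 + 154 = 285°   (split-comp 26° ↓)
285 − 90 = 195°   (square ↓)
195 + 139 = 334°   (split-comp 41° ↓)
334 − 120 = 214°   (triadic ↓)
214 + 142 = 356°   (split-comp 38° ↓)

356°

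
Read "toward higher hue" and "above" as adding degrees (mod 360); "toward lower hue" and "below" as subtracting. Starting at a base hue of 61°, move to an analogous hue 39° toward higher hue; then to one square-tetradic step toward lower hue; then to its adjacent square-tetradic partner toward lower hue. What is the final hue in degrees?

+39° (analog 39° ↑): 61 + 39 = 100°
−90° (square ↓): 100 − 90 = 10°
−90° (square ↓): 10 − 90 = -80 → -80 + 360 = 280°

280°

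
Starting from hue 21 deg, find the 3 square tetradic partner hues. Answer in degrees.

111°, 201°, and 291°

A square tetradic scheme places four hues every 90°.
21 + 90 = 111°
21 + 180 = 201°
21 + 270 = 291°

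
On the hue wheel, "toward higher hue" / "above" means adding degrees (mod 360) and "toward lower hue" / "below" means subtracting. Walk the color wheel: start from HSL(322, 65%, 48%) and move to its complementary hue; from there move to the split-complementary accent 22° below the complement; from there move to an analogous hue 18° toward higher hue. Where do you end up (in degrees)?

318°

322 + 180 = 502 → 502 − 360 = 142°   (complement)
142 + 158 = 300°   (split-comp 22° ↓)
300 + 18 = 318°   (analog 18° ↑)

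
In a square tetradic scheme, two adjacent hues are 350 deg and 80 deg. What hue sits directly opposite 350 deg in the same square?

170°

A square tetradic scheme places four hues 90° apart; opposite corners are 180° apart.
350 + 180 = 530 → 530 − 360 = 170°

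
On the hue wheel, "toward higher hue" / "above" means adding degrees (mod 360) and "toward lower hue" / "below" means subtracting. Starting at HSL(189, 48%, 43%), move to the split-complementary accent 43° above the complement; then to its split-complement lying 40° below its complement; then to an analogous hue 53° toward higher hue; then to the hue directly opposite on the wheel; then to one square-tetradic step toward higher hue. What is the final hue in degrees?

+223° (split-comp 43° ↑): 189 + 223 = 412 → 412 − 360 = 52°
+140° (split-comp 40° ↓): 52 + 140 = 192°
+53° (analog 53° ↑): 192 + 53 = 245°
+180° (complement): 245 + 180 = 425 → 425 − 360 = 65°
+90° (square ↑): 65 + 90 = 155°

155°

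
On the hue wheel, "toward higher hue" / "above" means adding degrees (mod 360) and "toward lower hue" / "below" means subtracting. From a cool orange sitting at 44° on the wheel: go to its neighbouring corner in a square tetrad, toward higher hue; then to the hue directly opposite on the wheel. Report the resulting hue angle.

314°

square ↑ +90°: 44 + 90 = 134°
complement +180°: 134 + 180 = 314°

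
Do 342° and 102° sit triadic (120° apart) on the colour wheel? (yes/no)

yes

Angular distance: |342 − 102| = 240; shorter arc = 360 − 240 = 120°.
Triadic (120° apart) requires 120°.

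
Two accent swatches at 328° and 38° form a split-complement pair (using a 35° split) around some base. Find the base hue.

The accents sit 35° either side of the complement, so the complement is their short-arc midpoint on the wheel.
Short-arc midpoint of 328° and 38°: 3°.
Base is 180° from the complement: 3 − 180 = -177 → -177 + 360 = 183°

183°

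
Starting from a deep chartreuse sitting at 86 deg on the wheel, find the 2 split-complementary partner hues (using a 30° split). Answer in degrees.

236° and 296°

Split-complementary hues sit 30° either side of the complement.
Complement of 86 deg: 86 + 180 = 266°
266 − 30 = 236°
266 + 30 = 296°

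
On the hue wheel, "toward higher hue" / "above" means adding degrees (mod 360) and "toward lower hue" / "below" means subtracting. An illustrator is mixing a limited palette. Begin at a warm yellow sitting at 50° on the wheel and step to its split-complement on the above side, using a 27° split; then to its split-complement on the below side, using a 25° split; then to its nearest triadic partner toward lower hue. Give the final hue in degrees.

292°

split-comp 27° ↑ +207°: 50 + 207 = 257°
split-comp 25° ↓ +155°: 257 + 155 = 412 → 412 − 360 = 52°
triadic ↓ −120°: 52 − 120 = -68 → -68 + 360 = 292°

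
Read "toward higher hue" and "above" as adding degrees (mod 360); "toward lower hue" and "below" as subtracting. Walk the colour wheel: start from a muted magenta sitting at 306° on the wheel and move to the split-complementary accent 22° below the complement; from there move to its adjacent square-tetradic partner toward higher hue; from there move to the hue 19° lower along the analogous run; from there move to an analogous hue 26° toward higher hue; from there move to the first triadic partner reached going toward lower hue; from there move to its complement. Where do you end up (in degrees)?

261°

306 + 158 = 464 → 464 − 360 = 104°   (split-comp 22° ↓)
104 + 90 = 194°   (square ↑)
194 − 19 = 175°   (analog 19° ↓)
175 + 26 = 201°   (analog 26° ↑)
201 − 120 = 81°   (triadic ↓)
81 + 180 = 261°   (complement)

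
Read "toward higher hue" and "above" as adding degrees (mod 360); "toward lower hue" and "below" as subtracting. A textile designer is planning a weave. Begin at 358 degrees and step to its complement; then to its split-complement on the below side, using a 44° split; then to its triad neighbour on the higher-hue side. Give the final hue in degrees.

74°

complement +180°: 358 + 180 = 538 → 538 − 360 = 178°
split-comp 44° ↓ +136°: 178 + 136 = 314°
triadic ↑ +120°: 314 + 120 = 434 → 434 − 360 = 74°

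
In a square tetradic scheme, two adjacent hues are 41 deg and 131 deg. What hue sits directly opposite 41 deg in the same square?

A square tetradic scheme places four hues 90° apart; opposite corners are 180° apart.
41 + 180 = 221°

221°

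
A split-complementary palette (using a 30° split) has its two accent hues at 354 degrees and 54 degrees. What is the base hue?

204°

The accents sit 30° either side of the complement, so the complement is their short-arc midpoint on the wheel.
Short-arc midpoint of 354° and 54°: 24°.
Base is 180° from the complement: 24 − 180 = -156 → -156 + 360 = 204°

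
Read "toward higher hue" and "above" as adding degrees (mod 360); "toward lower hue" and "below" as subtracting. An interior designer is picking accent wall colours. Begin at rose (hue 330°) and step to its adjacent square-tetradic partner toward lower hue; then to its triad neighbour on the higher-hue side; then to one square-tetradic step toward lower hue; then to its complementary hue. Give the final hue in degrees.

90°

square ↓ −90°: 330 − 90 = 240°
triadic ↑ +120°: 240 + 120 = 360 → 360 − 360 = 0°
square ↓ −90°: 0 − 90 = -90 → -90 + 360 = 270°
complement +180°: 270 + 180 = 450 → 450 − 360 = 90°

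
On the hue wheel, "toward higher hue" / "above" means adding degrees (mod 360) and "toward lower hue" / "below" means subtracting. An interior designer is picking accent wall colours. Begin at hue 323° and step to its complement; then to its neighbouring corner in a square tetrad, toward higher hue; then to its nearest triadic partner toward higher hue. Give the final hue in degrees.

+180° (complement): 323 + 180 = 503 → 503 − 360 = 143°
+90° (square ↑): 143 + 90 = 233°
+120° (triadic ↑): 233 + 120 = 353°

353°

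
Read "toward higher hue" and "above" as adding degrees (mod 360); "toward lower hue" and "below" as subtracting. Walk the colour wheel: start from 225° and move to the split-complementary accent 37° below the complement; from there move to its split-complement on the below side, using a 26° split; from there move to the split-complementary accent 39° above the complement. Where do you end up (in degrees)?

21°

225 + 143 = 368 → 368 − 360 = 8°   (split-comp 37° ↓)
8 + 154 = 162°   (split-comp 26° ↓)
162 + 219 = 381 → 381 − 360 = 21°   (split-comp 39° ↑)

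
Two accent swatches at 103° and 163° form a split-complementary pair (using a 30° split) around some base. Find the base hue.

313°

The accents sit 30° either side of the complement, so the complement is their short-arc midpoint on the wheel.
Short-arc midpoint of 103° and 163°: 133°.
Base is 180° from the complement: 133 − 180 = -47 → -47 + 360 = 313°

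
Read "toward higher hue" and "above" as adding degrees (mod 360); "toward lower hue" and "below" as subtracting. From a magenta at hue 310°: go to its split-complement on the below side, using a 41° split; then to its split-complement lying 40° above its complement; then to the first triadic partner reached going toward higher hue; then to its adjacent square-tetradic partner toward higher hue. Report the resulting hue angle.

159°

+139° (split-comp 41° ↓): 310 + 139 = 449 → 449 − 360 = 89°
+220° (split-comp 40° ↑): 89 + 220 = 309°
+120° (triadic ↑): 309 + 120 = 429 → 429 − 360 = 69°
+90° (square ↑): 69 + 90 = 159°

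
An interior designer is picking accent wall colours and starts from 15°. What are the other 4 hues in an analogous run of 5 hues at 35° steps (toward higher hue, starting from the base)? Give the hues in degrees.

50°, 85°, 120°, 155°

Analogous hues sit every 35° along the wheel.
15 + 35 = 50°
15 + 70 = 85°
15 + 105 = 120°
15 + 140 = 155°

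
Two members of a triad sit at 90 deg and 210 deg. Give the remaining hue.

A triad spaces three hues 120° apart.
The full set is {90°, 210°, 330°}.

330°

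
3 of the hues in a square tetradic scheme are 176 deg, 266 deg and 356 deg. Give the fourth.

86°

A square tetradic scheme places four hues every 90°.
The full set through 176° is {86°, 176°, 266°, 356°}.
Given {176°, 266°, 356°}, the missing hue is 86°.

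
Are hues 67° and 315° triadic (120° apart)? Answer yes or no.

no

Angular distance: |67 − 315| = 248; shorter arc = 360 − 248 = 112°.
Triadic (120° apart) requires 120°.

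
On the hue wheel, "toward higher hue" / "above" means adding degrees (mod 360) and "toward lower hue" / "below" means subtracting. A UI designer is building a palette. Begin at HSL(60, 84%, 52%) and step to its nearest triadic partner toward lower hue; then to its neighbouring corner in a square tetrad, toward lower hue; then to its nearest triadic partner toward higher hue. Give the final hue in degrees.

−120° (triadic ↓): 60 − 120 = -60 → -60 + 360 = 300°
−90° (square ↓): 300 − 90 = 210°
+120° (triadic ↑): 210 + 120 = 330°

330°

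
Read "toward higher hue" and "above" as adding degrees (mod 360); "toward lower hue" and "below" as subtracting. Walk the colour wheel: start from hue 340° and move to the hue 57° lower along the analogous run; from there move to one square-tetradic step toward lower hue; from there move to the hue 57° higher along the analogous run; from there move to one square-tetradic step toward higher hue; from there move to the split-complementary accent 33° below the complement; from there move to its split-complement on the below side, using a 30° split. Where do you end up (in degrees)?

277°

340 − 57 = 283°   (analog 57° ↓)
283 − 90 = 193°   (square ↓)
193 + 57 = 250°   (analog 57° ↑)
250 + 90 = 340°   (square ↑)
340 + 147 = 487 → 487 − 360 = 127°   (split-comp 33° ↓)
127 + 150 = 277°   (split-comp 30° ↓)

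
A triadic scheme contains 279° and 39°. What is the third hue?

A triad spaces three hues 120° apart.
The full set is {39°, 159°, 279°}.

159°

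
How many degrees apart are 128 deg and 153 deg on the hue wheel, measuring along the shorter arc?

|128 − 153| = 25.
25 ≤ 180, so the shorter arc is 25°.

25°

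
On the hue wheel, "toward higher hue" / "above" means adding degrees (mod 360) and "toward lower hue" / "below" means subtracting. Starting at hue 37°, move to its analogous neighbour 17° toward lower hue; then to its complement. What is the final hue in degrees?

37 − 17 = 20°   (analog 17° ↓)
20 + 180 = 200°   (complement)

200°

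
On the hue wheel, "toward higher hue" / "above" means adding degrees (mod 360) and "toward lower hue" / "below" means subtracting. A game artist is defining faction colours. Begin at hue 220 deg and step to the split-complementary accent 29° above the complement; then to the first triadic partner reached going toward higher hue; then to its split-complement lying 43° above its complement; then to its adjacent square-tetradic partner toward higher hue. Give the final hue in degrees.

split-comp 29° ↑ +209°: 220 + 209 = 429 → 429 − 360 = 69°
triadic ↑ +120°: 69 + 120 = 189°
split-comp 43° ↑ +223°: 189 + 223 = 412 → 412 − 360 = 52°
square ↑ +90°: 52 + 90 = 142°

142°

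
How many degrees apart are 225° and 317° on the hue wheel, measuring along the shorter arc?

|225 − 317| = 92.
92 ≤ 180, so the shorter arc is 92°.

92°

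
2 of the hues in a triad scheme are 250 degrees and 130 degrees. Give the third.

A triad places three hues 120° apart.
The full set through 130° is {10°, 130°, 250°}.
Given {130°, 250°}, the missing hue is 10°.

10°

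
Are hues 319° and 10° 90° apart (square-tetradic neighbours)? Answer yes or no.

Angular distance: |319 − 10| = 309; shorter arc = 360 − 309 = 51°.
90° apart (square-tetradic neighbours) requires 90°.

no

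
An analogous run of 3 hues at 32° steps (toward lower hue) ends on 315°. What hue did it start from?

2 steps of 32° (toward lower hue) give a net shift of −64°.
Start = end − shift: 315 + 64 = 379 → 379 − 360 = 19°

19°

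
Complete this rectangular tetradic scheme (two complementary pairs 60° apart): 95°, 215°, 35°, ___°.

A rectangular tetradic uses two complementary pairs 60° apart: offsets 0°, 60°, 180°, 240°.
Among {35°, 95°, 215°}, 215° and 35° are a 180° pair.
The remaining hue 95° needs its own complement: 95 + 180 = 275°

275°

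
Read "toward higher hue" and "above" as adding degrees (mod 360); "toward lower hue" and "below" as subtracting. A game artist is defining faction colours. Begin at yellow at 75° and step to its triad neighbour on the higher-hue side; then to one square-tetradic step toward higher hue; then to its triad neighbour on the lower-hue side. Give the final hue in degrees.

165°

+120° (triadic ↑): 75 + 120 = 195°
+90° (square ↑): 195 + 90 = 285°
−120° (triadic ↓): 285 − 120 = 165°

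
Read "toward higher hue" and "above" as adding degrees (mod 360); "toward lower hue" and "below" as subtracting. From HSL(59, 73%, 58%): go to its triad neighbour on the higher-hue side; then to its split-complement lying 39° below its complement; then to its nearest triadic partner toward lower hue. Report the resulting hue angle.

200°

+120° (triadic ↑): 59 + 120 = 179°
+141° (split-comp 39° ↓): 179 + 141 = 320°
−120° (triadic ↓): 320 − 120 = 200°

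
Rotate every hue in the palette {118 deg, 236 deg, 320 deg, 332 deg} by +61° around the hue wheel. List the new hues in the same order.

179°, 297°, 21°, 33°

118 + 61 = 179°
236 + 61 = 297°
320 + 61 = 381 → 381 − 360 = 21°
332 + 61 = 393 → 393 − 360 = 33°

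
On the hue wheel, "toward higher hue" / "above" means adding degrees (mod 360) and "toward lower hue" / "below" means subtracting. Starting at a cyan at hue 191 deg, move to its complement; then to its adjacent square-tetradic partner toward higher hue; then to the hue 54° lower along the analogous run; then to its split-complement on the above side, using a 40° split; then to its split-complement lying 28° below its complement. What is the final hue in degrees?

59°

191 + 180 = 371 → 371 − 360 = 11°   (complement)
11 + 90 = 101°   (square ↑)
101 − 54 = 47°   (analog 54° ↓)
47 + 220 = 267°   (split-comp 40° ↑)
267 + 152 = 419 → 419 − 360 = 59°   (split-comp 28° ↓)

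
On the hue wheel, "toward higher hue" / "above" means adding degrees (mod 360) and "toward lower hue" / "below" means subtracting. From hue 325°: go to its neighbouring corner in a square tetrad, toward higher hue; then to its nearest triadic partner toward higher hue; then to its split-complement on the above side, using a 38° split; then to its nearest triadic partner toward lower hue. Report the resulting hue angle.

square ↑ +90°: 325 + 90 = 415 → 415 − 360 = 55°
triadic ↑ +120°: 55 + 120 = 175°
split-comp 38° ↑ +218°: 175 + 218 = 393 → 393 − 360 = 33°
triadic ↓ −120°: 33 − 120 = -87 → -87 + 360 = 273°

273°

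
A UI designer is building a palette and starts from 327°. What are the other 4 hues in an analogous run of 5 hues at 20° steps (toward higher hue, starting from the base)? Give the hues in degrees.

347°, 7°, 27°, and 47°

327 + 20 = 347°
327 + 40 = 367 → 367 − 360 = 7°
327 + 60 = 387 → 387 − 360 = 27°
327 + 80 = 407 → 407 − 360 = 47°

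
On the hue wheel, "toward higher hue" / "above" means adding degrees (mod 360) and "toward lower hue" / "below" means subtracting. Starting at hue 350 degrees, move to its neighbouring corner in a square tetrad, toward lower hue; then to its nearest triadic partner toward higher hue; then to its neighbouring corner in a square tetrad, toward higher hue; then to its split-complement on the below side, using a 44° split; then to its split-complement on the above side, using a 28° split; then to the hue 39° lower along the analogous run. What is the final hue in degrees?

−90° (square ↓): 350 − 90 = 260°
+120° (triadic ↑): 260 + 120 = 380 → 380 − 360 = 20°
+90° (square ↑): 20 + 90 = 110°
+136° (split-comp 44° ↓): 110 + 136 = 246°
+208° (split-comp 28° ↑): 246 + 208 = 454 → 454 − 360 = 94°
−39° (analog 39° ↓): 94 − 39 = 55°

55°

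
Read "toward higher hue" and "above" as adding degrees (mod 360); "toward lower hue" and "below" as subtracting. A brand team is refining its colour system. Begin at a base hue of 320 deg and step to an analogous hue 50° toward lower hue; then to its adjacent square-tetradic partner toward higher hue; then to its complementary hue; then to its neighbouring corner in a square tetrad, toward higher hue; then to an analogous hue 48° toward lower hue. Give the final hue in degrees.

222°

analog 50° ↓ −50°: 320 − 50 = 270°
square ↑ +90°: 270 + 90 = 360 → 360 − 360 = 0°
complement +180°: 0 + 180 = 180°
square ↑ +90°: 180 + 90 = 270°
analog 48° ↓ −48°: 270 − 48 = 222°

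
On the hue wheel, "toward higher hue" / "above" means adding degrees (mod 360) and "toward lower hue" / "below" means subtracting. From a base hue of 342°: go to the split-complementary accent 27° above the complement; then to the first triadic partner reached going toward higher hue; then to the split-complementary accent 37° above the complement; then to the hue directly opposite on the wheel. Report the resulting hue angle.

+207° (split-comp 27° ↑): 342 + 207 = 549 → 549 − 360 = 189°
+120° (triadic ↑): 189 + 120 = 309°
+217° (split-comp 37° ↑): 309 + 217 = 526 → 526 − 360 = 166°
+180° (complement): 166 + 180 = 346°

346°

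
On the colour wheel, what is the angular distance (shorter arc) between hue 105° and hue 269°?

|105 − 269| = 164.
164 ≤ 180, so the shorter arc is 164°.

164°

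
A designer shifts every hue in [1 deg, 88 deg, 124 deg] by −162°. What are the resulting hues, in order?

1 − 162 = -161 → -161 + 360 = 199°
88 − 162 = -74 → -74 + 360 = 286°
124 − 162 = -38 → -38 + 360 = 322°

199°, 286°, 322°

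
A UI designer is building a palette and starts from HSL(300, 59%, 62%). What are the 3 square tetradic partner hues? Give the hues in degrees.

A square tetradic scheme places four hues every 90°.
300 + 90 = 390 → 390 − 360 = 30°
300 + 180 = 480 → 480 − 360 = 120°
300 + 270 = 570 → 570 − 360 = 210°

30°, 120°, and 210°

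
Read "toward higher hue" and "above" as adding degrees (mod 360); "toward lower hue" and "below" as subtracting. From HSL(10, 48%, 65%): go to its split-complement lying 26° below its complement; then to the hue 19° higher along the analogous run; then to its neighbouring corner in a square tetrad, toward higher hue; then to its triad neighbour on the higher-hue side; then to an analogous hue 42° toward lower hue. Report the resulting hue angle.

split-comp 26° ↓ +154°: 10 + 154 = 164°
analog 19° ↑ +19°: 164 + 19 = 183°
square ↑ +90°: 183 + 90 = 273°
triadic ↑ +120°: 273 + 120 = 393 → 393 − 360 = 33°
analog 42° ↓ −42°: 33 − 42 = -9 → -9 + 360 = 351°

351°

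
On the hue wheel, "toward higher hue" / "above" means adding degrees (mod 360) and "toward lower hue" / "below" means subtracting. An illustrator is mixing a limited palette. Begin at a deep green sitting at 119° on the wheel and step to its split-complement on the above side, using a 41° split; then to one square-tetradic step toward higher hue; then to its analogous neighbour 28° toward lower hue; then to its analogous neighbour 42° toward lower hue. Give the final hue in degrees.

+221° (split-comp 41° ↑): 119 + 221 = 340°
+90° (square ↑): 340 + 90 = 430 → 430 − 360 = 70°
−28° (analog 28° ↓): 70 − 28 = 42°
−42° (analog 42° ↓): 42 − 42 = 0°

0°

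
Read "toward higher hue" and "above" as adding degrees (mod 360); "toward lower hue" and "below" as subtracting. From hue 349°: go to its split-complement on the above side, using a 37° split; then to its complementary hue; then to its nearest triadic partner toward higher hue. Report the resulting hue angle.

split-comp 37° ↑ +217°: 349 + 217 = 566 → 566 − 360 = 206°
complement +180°: 206 + 180 = 386 → 386 − 360 = 26°
triadic ↑ +120°: 26 + 120 = 146°

146°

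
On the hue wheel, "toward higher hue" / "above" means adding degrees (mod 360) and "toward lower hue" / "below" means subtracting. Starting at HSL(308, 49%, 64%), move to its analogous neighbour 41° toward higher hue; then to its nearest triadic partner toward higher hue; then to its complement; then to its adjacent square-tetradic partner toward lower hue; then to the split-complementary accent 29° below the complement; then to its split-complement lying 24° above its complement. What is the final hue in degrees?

+41° (analog 41° ↑): 308 + 41 = 349°
+120° (triadic ↑): 349 + 120 = 469 → 469 − 360 = 109°
+180° (complement): 109 + 180 = 289°
−90° (square ↓): 289 − 90 = 199°
+151° (split-comp 29° ↓): 199 + 151 = 350°
+204° (split-comp 24° ↑): 350 + 204 = 554 → 554 − 360 = 194°

194°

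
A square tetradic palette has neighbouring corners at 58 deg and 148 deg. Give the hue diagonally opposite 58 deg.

238°

A square tetradic scheme places four hues 90° apart; opposite corners are 180° apart.
58 + 180 = 238°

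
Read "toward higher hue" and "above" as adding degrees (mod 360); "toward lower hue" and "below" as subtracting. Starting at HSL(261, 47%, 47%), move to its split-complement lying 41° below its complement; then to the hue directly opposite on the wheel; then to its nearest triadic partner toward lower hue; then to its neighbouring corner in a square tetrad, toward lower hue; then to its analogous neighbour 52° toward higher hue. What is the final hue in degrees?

+139° (split-comp 41° ↓): 261 + 139 = 400 → 400 − 360 = 40°
+180° (complement): 40 + 180 = 220°
−120° (triadic ↓): 220 − 120 = 100°
−90° (square ↓): 100 − 90 = 10°
+52° (analog 52° ↑): 10 + 52 = 62°

62°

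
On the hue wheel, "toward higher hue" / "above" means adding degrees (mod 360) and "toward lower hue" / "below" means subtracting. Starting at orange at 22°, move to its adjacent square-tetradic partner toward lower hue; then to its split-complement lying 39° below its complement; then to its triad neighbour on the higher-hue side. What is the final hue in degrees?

193°

−90° (square ↓): 22 − 90 = -68 → -68 + 360 = 292°
+141° (split-comp 39° ↓): 292 + 141 = 433 → 433 − 360 = 73°
+120° (triadic ↑): 73 + 120 = 193°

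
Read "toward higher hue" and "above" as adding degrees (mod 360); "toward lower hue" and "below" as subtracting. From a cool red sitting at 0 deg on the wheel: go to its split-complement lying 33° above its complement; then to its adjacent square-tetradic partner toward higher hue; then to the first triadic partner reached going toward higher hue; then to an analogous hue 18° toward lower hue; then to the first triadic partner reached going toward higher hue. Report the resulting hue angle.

split-comp 33° ↑ +213°: 0 + 213 = 213°
square ↑ +90°: 213 + 90 = 303°
triadic ↑ +120°: 303 + 120 = 423 → 423 − 360 = 63°
analog 18° ↓ −18°: 63 − 18 = 45°
triadic ↑ +120°: 45 + 120 = 165°

165°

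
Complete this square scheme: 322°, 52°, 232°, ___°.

A square tetradic scheme places four hues every 90°.
The full set through 52° is {52°, 142°, 232°, 322°}.
Given {52°, 232°, 322°}, the missing hue is 142°.

142°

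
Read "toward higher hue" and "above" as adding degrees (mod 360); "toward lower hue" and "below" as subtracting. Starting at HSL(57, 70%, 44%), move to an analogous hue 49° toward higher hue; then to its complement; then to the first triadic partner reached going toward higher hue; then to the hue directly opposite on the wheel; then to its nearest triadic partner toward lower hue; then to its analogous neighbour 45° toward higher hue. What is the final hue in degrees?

analog 49° ↑ +49°: 57 + 49 = 106°
complement +180°: 106 + 180 = 286°
triadic ↑ +120°: 286 + 120 = 406 → 406 − 360 = 46°
complement +180°: 46 + 180 = 226°
triadic ↓ −120°: 226 − 120 = 106°
analog 45° ↑ +45°: 106 + 45 = 151°

151°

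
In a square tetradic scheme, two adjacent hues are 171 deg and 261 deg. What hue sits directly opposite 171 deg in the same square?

351°

A square tetradic scheme places four hues 90° apart; opposite corners are 180° apart.
171 + 180 = 351°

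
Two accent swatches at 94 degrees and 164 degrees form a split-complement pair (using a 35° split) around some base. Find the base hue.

309°

The accents sit 35° either side of the complement, so the complement is their short-arc midpoint on the wheel.
Short-arc midpoint of 94° and 164°: 129°.
Base is 180° from the complement: 129 − 180 = -51 → -51 + 360 = 309°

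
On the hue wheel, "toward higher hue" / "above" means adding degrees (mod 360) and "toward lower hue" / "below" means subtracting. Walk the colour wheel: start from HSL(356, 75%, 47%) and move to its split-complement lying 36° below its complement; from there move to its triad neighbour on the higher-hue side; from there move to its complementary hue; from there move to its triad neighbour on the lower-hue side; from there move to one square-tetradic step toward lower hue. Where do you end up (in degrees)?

+144° (split-comp 36° ↓): 356 + 144 = 500 → 500 − 360 = 140°
+120° (triadic ↑): 140 + 120 = 260°
+180° (complement): 260 + 180 = 440 → 440 − 360 = 80°
−120° (triadic ↓): 80 − 120 = -40 → -40 + 360 = 320°
−90° (square ↓): 320 − 90 = 230°

230°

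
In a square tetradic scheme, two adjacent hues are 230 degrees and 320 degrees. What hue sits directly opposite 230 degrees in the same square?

A square tetradic scheme places four hues 90° apart; opposite corners are 180° apart.
230 + 180 = 410 → 410 − 360 = 50°

50°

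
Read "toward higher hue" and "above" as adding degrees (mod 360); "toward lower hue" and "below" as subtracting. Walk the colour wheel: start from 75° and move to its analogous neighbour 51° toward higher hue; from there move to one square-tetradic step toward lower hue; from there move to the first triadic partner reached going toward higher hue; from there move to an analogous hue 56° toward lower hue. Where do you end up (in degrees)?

100°

+51° (analog 51° ↑): 75 + 51 = 126°
−90° (square ↓): 126 − 90 = 36°
+120° (triadic ↑): 36 + 120 = 156°
−56° (analog 56° ↓): 156 − 56 = 100°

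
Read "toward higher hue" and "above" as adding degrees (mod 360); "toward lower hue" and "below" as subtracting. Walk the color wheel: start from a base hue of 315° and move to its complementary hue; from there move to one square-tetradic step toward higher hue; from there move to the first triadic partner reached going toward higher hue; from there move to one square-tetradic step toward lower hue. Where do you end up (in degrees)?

255°

+180° (complement): 315 + 180 = 495 → 495 − 360 = 135°
+90° (square ↑): 135 + 90 = 225°
+120° (triadic ↑): 225 + 120 = 345°
−90° (square ↓): 345 − 90 = 255°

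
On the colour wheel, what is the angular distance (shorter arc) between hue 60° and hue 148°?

88°

|60 − 148| = 88.
88 ≤ 180, so the shorter arc is 88°.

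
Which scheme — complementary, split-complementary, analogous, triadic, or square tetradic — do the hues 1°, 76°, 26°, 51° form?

analogous

Sort the hues: 1°, 26°, 51°, 76°.
Successive gaps around the wheel: 25°, 25°, 25°, 285°.
A run of hues at equal small steps (25°) with one large closing gap is an analogous group.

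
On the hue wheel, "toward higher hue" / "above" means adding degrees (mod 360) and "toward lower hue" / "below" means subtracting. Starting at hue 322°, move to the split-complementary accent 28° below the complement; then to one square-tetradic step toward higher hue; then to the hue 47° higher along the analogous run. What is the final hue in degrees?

251°

+152° (split-comp 28° ↓): 322 + 152 = 474 → 474 − 360 = 114°
+90° (square ↑): 114 + 90 = 204°
+47° (analog 47° ↑): 204 + 47 = 251°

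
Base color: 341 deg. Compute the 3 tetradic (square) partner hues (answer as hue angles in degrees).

71°, 161°, 251°

A square tetradic scheme places four hues every 90°.
341 + 90 = 431 → 431 − 360 = 71°
341 + 180 = 521 → 521 − 360 = 161°
341 + 270 = 611 → 611 − 360 = 251°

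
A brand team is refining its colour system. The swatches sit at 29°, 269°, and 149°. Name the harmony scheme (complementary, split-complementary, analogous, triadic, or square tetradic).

triadic

Sort the hues: 29°, 149°, 269°.
Successive gaps around the wheel: 120°, 120°, 120°.
Three hues equally spaced 120° apart form a triad.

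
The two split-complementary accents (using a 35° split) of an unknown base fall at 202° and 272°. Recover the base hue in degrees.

57°

The accents sit 35° either side of the complement, so the complement is their short-arc midpoint on the wheel.
Short-arc midpoint of 202° and 272°: 237°.
Base is 180° from the complement: 237 − 180 = 57°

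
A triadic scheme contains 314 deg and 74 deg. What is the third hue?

194°

A triad spaces three hues 120° apart.
The full set is {74°, 194°, 314°}.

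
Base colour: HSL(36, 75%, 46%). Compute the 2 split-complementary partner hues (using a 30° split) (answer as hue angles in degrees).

Split-complementary hues sit 30° either side of the complement.
Complement of 36 degrees: 36 + 180 = 216°
216 − 30 = 186°
216 + 30 = 246°

186° and 246°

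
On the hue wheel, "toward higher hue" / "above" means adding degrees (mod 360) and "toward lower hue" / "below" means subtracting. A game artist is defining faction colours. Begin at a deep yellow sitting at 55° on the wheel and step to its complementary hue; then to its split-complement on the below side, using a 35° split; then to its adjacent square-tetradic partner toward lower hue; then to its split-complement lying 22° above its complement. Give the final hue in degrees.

+180° (complement): 55 + 180 = 235°
+145° (split-comp 35° ↓): 235 + 145 = 380 → 380 − 360 = 20°
−90° (square ↓): 20 − 90 = -70 → -70 + 360 = 290°
+202° (split-comp 22° ↑): 290 + 202 = 492 → 492 − 360 = 132°

132°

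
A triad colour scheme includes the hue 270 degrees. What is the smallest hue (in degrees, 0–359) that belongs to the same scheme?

A triad places three hues 120° apart.
The full set through 270° is {30°, 150°, 270°}.

30°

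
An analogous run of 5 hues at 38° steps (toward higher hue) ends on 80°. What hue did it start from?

288°

4 steps of 38° (toward higher hue) give a net shift of +152°.
Start = end − shift: 80 − 152 = -72 → -72 + 360 = 288°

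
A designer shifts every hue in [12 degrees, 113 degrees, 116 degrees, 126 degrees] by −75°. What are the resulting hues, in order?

297°, 38°, 41°, 51°

12 − 75 = -63 → -63 + 360 = 297°
113 − 75 = 38°
116 − 75 = 41°
126 − 75 = 51°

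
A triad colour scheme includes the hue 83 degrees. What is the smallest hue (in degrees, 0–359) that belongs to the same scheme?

A triad places three hues 120° apart.
The full set through 83° is {83°, 203°, 323°}.

83°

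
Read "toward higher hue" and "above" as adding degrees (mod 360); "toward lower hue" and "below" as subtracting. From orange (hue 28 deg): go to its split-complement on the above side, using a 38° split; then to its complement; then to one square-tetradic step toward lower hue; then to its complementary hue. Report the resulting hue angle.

split-comp 38° ↑ +218°: 28 + 218 = 246°
complement +180°: 246 + 180 = 426 → 426 − 360 = 66°
square ↓ −90°: 66 − 90 = -24 → -24 + 360 = 336°
complement +180°: 336 + 180 = 516 → 516 − 360 = 156°

156°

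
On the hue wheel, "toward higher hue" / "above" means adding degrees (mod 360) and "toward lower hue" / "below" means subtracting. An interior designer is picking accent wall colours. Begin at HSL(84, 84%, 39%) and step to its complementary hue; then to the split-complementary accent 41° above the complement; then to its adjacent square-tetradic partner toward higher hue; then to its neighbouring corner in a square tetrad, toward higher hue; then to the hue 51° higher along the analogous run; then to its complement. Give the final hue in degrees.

176°

complement +180°: 84 + 180 = 264°
split-comp 41° ↑ +221°: 264 + 221 = 485 → 485 − 360 = 125°
square ↑ +90°: 125 + 90 = 215°
square ↑ +90°: 215 + 90 = 305°
analog 51° ↑ +51°: 305 + 51 = 356°
complement +180°: 356 + 180 = 536 → 536 − 360 = 176°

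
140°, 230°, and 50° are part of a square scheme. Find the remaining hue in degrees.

A square tetradic scheme places four hues every 90°.
The full set through 50° is {50°, 140°, 230°, 320°}.
Given {50°, 140°, 230°}, the missing hue is 320°.

320°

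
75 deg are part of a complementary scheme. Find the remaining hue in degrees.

The complement sits 180° across the wheel.
The full set through 75° is {75°, 255°}.
Given {75°}, the missing hue is 255°.

255°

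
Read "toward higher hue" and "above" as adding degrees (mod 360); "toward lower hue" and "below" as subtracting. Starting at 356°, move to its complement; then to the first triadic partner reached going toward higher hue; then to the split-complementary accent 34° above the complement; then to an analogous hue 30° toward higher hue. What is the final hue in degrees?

180°

+180° (complement): 356 + 180 = 536 → 536 − 360 = 176°
+120° (triadic ↑): 176 + 120 = 296°
+214° (split-comp 34° ↑): 296 + 214 = 510 → 510 − 360 = 150°
+30° (analog 30° ↑): 150 + 30 = 180°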